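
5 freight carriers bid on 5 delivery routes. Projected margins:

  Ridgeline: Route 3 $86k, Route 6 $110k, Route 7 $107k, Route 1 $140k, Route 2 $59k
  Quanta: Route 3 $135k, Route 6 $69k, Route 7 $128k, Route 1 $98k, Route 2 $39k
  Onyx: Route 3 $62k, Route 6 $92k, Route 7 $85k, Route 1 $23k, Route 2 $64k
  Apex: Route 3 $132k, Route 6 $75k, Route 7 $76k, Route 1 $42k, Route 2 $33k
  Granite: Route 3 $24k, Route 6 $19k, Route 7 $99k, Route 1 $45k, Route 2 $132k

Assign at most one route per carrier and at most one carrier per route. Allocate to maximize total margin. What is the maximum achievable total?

Optimal: Ridgeline→Route 1 ($140k), Quanta→Route 7 ($128k), Onyx→Route 6 ($92k), Apex→Route 3 ($132k), Granite→Route 2 ($132k) — total 140+128+92+132+132 = $624k.
Max-entry greedy (repeatedly take the single best remaining cell) gives $575k, worse by 49.
Every other assignment is strictly worse.

Max total: $624k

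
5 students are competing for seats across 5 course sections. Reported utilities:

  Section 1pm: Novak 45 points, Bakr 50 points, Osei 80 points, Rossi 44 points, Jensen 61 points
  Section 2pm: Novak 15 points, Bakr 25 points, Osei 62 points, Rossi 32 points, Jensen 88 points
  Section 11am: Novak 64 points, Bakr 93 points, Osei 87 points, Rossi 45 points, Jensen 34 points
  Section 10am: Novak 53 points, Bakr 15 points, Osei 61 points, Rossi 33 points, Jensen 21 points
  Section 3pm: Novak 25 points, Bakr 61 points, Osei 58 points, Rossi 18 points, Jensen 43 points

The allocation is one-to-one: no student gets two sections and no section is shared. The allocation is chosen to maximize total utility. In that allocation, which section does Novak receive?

This is a one-to-one assignment (maximum-weight bipartite matching).
Optimal: Novak→Section 10am (53 points), Bakr→Section 11am (93 points), Osei→Section 3pm (58 points), Rossi→Section 1pm (44 points), Jensen→Section 2pm (88 points) — total 53+93+58+44+88 = 336 points.
Row-greedy (each student in turn takes its best remaining section) gives 326 points, worse by 10.
Next-best assignment: Novak→Section 10am, Bakr→Section 3pm, Osei→Section 11am, Rossi→Section 1pm, Jensen→Section 2pm = 333 points.
Checked against all permutations: 336 points is optimal.
Novak's own top section is Section 11am (64 points), but forcing Novak→Section 11am and reassigning the rest optimally gives only 326 points — worse by 10.

Novak receives Section 10am.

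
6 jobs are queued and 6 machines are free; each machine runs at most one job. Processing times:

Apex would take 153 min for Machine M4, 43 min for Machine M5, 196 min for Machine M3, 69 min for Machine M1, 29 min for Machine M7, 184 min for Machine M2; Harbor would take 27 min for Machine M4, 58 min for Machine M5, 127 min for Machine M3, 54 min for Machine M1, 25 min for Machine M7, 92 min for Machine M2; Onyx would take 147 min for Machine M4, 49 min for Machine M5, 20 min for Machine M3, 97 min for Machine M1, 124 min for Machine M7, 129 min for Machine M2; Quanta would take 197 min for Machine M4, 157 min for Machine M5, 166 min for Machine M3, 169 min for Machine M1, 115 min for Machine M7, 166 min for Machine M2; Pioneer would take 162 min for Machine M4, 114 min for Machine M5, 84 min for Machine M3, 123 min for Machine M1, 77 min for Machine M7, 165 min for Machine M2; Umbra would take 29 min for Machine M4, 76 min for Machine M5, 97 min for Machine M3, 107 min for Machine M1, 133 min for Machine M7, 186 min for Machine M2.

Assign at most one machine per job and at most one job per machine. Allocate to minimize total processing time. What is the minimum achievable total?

Minimum total: 389 min

This is the linear assignment problem.
Optimal: Apex→Machine M5 (43 min), Harbor→Machine M1 (54 min), Onyx→Machine M3 (20 min), Quanta→Machine M2 (166 min), Pioneer→Machine M7 (77 min), Umbra→Machine M4 (29 min) — total 43+54+20+166+77+29 = 389 min.
Next-best assignment: Apex→Machine M5, Harbor→Machine M7, Onyx→Machine M3, Quanta→Machine M2, Pioneer→Machine M1, Umbra→Machine M4 = 406 min.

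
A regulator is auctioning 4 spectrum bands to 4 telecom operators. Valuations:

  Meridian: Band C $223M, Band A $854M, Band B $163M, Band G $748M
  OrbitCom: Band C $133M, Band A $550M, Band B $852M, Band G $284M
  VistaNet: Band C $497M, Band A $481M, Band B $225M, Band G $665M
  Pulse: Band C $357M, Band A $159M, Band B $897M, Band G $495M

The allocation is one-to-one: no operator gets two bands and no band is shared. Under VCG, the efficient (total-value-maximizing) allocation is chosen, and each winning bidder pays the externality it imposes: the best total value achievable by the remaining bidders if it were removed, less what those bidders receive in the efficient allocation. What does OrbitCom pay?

Efficient allocation: Meridian→Band A ($854M), OrbitCom→Band B ($852M), VistaNet→Band G ($665M), Pulse→Band C ($357M); total welfare W = $2728M.
OrbitCom receives Band B at value $852M, so the others get W − 852 = $1876M.
Without OrbitCom: best allocation of the remaining 3 bidders over all 4 bands is Meridian→Band A ($854M), VistaNet→Band G ($665M), Pulse→Band B ($897M), total $2416M.
VCG payment = (others' best without OrbitCom) − (others' welfare with OrbitCom) = 2416 − 1876 = $540M.

OrbitCom pays $540M.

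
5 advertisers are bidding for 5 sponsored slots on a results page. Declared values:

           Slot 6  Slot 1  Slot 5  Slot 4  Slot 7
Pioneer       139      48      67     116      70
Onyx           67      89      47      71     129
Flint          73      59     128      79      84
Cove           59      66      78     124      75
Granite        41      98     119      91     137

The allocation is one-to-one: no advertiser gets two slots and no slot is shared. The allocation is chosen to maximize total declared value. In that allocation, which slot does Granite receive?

Granite receives Slot 1.

Treat this as an assignment problem: match each advertiser to one slot.
Optimal: Pioneer→Slot 6 ($139), Onyx→Slot 7 ($129), Flint→Slot 5 ($128), Cove→Slot 4 ($124), Granite→Slot 1 ($98) — total 139+129+128+124+98 = $618.
Max-entry greedy (repeatedly take the single best remaining cell) gives $617, worse by 1.
Next-best assignment: Pioneer→Slot 6, Onyx→Slot 1, Flint→Slot 5, Cove→Slot 4, Granite→Slot 7 = $617.
Checked against all permutations: $618 is optimal.
Granite's own top slot is Slot 7 ($137), but forcing Granite→Slot 7 and reassigning the rest optimally gives only $617 — worse by 1.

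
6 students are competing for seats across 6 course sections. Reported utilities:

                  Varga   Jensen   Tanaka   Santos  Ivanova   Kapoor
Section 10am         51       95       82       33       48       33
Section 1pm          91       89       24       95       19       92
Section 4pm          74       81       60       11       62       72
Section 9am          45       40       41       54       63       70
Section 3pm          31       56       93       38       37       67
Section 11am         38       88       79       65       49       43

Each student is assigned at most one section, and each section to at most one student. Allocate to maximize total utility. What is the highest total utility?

Max total: 482 points

Treat this as an assignment problem: match each student to one section.
Optimal: Varga→Section 4pm (74 points), Jensen→Section 10am (95 points), Tanaka→Section 3pm (93 points), Santos→Section 11am (65 points), Ivanova→Section 9am (63 points), Kapoor→Section 1pm (92 points) — total 74+95+93+65+63+92 = 482 points.
Row-greedy (each student in turn takes its best remaining section) gives 479 points, worse by 3.
Next-best assignment: Varga→Section 1pm, Jensen→Section 10am, Tanaka→Section 3pm, Santos→Section 11am, Ivanova→Section 9am, Kapoor→Section 4pm = 479 points.
Checked against all permutations: 482 points is optimal.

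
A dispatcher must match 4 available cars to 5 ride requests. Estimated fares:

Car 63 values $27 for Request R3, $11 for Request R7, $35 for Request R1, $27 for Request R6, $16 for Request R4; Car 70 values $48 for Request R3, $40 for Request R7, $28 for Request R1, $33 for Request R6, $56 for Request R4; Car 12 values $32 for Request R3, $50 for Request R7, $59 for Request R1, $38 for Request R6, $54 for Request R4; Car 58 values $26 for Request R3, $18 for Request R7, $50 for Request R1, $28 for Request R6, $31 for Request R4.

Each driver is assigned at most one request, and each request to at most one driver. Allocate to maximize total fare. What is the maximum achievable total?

Max total: $183

Optimal: Car 63→Request R3 ($27), Car 70→Request R4 ($56), Car 12→Request R7 ($50), Car 58→Request R1 ($50) — total 27+56+50+50 = $183.
Max-entry greedy (repeatedly take the single best remaining cell) gives $170, worse by 13.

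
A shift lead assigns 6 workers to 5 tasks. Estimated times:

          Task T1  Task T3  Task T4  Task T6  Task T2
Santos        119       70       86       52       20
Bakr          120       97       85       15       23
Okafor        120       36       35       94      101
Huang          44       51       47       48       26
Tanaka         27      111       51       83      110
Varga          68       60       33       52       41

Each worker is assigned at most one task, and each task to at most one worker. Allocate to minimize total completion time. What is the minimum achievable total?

Min total: 131 min

This is a one-to-one assignment (minimum-cost bipartite matching).
Optimal: Tanaka→Task T1 (27 min), Okafor→Task T3 (36 min), Varga→Task T4 (33 min), Bakr→Task T6 (15 min), Santos→Task T2 (20 min) — total 27+36+33+15+20 = 131 min.
Row-greedy (each worker in turn takes its cheapest remaining task) gives 225 min, worse by 94.
Swapping Okafor↔Bakr (Okafor→Task T6 94 min, Bakr→Task T3 97 min) adds 140.
Checked against all permutations: 131 min is optimal.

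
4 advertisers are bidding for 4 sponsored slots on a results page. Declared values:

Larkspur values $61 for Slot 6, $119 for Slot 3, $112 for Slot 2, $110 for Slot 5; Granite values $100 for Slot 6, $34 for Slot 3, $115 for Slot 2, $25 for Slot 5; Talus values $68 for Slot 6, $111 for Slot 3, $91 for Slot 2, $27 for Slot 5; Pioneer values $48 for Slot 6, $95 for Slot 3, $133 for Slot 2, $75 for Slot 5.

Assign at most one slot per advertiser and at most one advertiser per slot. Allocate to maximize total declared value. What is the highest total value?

Max total: $454

Optimal: Larkspur→Slot 5 ($110), Granite→Slot 6 ($100), Talus→Slot 3 ($111), Pioneer→Slot 2 ($133) — total 110+100+111+133 = $454.
Column-greedy (each slot in turn goes to its best remaining advertiser) gives $379, worse by 75.
Every other assignment is strictly worse.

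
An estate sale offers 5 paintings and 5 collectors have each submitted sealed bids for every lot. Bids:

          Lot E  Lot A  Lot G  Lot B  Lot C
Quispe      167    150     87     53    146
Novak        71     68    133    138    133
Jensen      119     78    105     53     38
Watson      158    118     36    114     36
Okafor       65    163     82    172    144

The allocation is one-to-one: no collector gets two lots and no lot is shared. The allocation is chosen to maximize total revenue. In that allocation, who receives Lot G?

Jensen receives Lot G.

Optimal: Quispe→Lot A ($150), Novak→Lot C ($133), Jensen→Lot G ($105), Watson→Lot E ($158), Okafor→Lot B ($172) — total 150+133+105+158+172 = $718.
Column-greedy (each lot in turn goes to its best remaining collector) gives $615, worse by 103.
Swapping Novak↔Jensen (Novak→Lot G $133, Jensen→Lot C $38) loses 67.
Every other assignment is strictly worse.
Jensen's own top lot is Lot E ($119), but forcing Jensen→Lot E and reassigning the rest optimally gives only $688 — worse by 30.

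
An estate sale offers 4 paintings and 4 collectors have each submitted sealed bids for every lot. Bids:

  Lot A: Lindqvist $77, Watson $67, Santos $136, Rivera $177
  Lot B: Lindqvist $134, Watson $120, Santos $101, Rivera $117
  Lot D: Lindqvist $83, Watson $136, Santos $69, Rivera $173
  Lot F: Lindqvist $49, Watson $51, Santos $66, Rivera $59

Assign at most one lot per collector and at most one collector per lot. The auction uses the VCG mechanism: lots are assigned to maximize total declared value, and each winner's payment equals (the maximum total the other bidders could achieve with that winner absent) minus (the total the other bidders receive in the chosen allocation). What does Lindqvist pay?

Lindqvist pays $50.

Efficient allocation: Lindqvist→Lot B ($134), Watson→Lot D ($136), Santos→Lot F ($66), Rivera→Lot A ($177); total welfare W = $513.
Lindqvist receives Lot B at value $134, so the others get W − 134 = $379.
Without Lindqvist: best allocation of the remaining 3 bidders over all 4 lots is Watson→Lot B ($120), Santos→Lot A ($136), Rivera→Lot D ($173), total $429.
VCG payment = (others' best without Lindqvist) − (others' welfare with Lindqvist) = 429 − 379 = $50.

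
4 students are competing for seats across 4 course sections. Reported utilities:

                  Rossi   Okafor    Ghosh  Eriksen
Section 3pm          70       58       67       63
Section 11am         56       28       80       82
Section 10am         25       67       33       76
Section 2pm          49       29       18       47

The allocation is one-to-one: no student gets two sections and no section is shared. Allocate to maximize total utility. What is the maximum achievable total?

Maximum total: 265 points

Optimal: Rossi→Section 2pm (49 points), Okafor→Section 10am (67 points), Ghosh→Section 3pm (67 points), Eriksen→Section 11am (82 points) — total 49+67+67+82 = 265 points.
Row-greedy (each student in turn takes its best remaining section) gives 264 points, worse by 1.
Next-best assignment: Rossi→Section 3pm, Okafor→Section 10am, Ghosh→Section 11am, Eriksen→Section 2pm = 264 points.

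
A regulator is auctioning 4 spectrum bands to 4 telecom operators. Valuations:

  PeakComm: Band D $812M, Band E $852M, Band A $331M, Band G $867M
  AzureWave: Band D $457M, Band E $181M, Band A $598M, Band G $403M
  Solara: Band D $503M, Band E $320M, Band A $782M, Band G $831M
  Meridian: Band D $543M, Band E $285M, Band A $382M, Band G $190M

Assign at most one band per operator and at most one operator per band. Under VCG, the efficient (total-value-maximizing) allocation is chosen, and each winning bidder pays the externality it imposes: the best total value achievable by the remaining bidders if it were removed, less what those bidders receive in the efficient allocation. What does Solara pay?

Solara pays $15M.

Efficient allocation: PeakComm→Band E ($852M), AzureWave→Band A ($598M), Solara→Band G ($831M), Meridian→Band D ($543M); total welfare W = $2824M.
Solara receives Band G at value $831M, so the others get W − 831 = $1993M.
Without Solara: best allocation of the remaining 3 bidders over all 4 bands is PeakComm→Band G ($867M), AzureWave→Band A ($598M), Meridian→Band D ($543M), total $2008M.
VCG payment = (others' best without Solara) − (others' welfare with Solara) = 2008 − 1993 = $15M.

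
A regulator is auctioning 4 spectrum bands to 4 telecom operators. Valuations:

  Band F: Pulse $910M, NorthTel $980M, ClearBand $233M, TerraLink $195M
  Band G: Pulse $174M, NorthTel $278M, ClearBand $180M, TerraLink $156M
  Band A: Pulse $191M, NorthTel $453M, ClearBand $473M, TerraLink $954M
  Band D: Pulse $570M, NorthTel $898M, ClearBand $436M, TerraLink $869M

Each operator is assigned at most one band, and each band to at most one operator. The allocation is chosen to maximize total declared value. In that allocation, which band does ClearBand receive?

Optimal: Pulse→Band F ($910M), NorthTel→Band D ($898M), ClearBand→Band G ($180M), TerraLink→Band A ($954M) — total 910+898+180+954 = $2942M.
Column-greedy (each band in turn goes to its best remaining operator) gives $2684M, worse by 258.
No other one-to-one assignment exceeds $2942M.
ClearBand's own top band is Band A ($473M), but forcing ClearBand→Band A and reassigning the rest optimally gives only $2530M — worse by 412.

ClearBand receives Band G.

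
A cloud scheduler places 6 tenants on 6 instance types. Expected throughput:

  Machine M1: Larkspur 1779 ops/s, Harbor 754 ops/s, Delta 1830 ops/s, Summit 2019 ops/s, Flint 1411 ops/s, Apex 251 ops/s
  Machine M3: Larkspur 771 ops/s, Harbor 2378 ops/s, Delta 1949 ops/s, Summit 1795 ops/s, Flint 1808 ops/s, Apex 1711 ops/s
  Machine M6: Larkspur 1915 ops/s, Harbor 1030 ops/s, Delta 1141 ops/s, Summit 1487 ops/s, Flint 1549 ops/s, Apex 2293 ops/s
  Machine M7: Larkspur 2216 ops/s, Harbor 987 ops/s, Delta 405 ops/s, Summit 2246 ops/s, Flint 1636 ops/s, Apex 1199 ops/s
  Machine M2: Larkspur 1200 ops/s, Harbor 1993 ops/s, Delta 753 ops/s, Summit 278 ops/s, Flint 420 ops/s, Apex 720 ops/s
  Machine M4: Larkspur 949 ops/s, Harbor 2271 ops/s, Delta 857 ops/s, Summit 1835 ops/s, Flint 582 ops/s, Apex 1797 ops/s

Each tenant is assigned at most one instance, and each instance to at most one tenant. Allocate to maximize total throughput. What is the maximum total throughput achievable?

This is the linear assignment problem.
Optimal: Larkspur→Machine M7 (2216 ops/s), Harbor→Machine M2 (1993 ops/s), Delta→Machine M1 (1830 ops/s), Summit→Machine M4 (1835 ops/s), Flint→Machine M3 (1808 ops/s), Apex→Machine M6 (2293 ops/s) — total 2216+1993+1830+1835+1808+2293 = 11975 ops/s.
Max-entry greedy (repeatedly take the single best remaining cell) gives 10529 ops/s, worse by 1446.
Next-best assignment: Larkspur→Machine M7, Harbor→Machine M2, Delta→Machine M3, Summit→Machine M4, Flint→Machine M1, Apex→Machine M6 = 11697 ops/s.

Maximum total: 11975 ops/s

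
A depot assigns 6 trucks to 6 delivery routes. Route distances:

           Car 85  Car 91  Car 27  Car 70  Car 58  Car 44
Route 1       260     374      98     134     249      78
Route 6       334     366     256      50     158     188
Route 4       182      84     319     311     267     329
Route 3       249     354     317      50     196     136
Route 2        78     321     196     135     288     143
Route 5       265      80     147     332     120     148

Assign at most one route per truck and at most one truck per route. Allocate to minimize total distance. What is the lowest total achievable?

Min total: 566 km

Optimal: Car 85→Route 2 (78 km), Car 91→Route 4 (84 km), Car 27→Route 1 (98 km), Car 70→Route 6 (50 km), Car 58→Route 5 (120 km), Car 44→Route 3 (136 km) — total 78+84+98+50+120+136 = 566 km.
Column-greedy (each route in turn goes to its cheapest remaining truck) gives 633 km, worse by 67.
No other one-to-one assignment undercuts 566 km.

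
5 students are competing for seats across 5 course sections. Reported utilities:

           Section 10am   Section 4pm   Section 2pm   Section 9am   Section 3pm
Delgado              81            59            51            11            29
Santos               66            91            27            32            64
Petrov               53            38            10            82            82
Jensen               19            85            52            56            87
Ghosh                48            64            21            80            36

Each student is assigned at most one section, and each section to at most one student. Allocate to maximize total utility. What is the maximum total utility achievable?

Optimal: Delgado→Section 10am (81 points), Santos→Section 4pm (91 points), Petrov→Section 3pm (82 points), Jensen→Section 2pm (52 points), Ghosh→Section 9am (80 points) — total 81+91+82+52+80 = 386 points.
Max-entry greedy (repeatedly take the single best remaining cell) gives 362 points, worse by 24.
Next-best assignment: Delgado→Section 2pm, Santos→Section 10am, Petrov→Section 3pm, Jensen→Section 4pm, Ghosh→Section 9am = 364 points.
Swapping Petrov↔Santos (Petrov→Section 4pm 38 points, Santos→Section 3pm 64 points) loses 71.

Maximum total: 386 points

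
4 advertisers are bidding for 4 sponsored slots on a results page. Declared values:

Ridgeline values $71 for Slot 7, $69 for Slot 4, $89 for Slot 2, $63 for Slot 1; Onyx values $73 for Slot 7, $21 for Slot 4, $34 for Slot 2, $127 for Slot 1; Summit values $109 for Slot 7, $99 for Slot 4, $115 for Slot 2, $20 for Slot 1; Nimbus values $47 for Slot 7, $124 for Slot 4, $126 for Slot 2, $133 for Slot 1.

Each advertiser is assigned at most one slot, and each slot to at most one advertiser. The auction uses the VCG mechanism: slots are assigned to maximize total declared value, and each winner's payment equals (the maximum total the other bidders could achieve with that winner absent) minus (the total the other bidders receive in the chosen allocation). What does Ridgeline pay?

Ridgeline pays $6.

Efficient allocation: Ridgeline→Slot 2 ($89), Onyx→Slot 1 ($127), Summit→Slot 7 ($109), Nimbus→Slot 4 ($124); total welfare W = $449.
Ridgeline receives Slot 2 at value $89, so the others get W − 89 = $360.
Without Ridgeline: best allocation of the remaining 3 bidders over all 4 slots is Onyx→Slot 1 ($127), Summit→Slot 2 ($115), Nimbus→Slot 4 ($124), total $366.
VCG payment = (others' best without Ridgeline) − (others' welfare with Ridgeline) = 366 − 360 = $6.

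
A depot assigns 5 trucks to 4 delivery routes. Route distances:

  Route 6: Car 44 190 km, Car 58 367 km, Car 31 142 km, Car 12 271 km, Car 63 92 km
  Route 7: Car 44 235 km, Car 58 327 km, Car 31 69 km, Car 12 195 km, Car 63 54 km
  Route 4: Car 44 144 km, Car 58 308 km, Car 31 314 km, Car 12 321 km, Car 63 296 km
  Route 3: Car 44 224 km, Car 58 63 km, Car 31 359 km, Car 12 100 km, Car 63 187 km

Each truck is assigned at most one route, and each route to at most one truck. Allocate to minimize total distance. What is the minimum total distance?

Min total: 368 km

Treat this as an assignment problem: match each truck to one route.
Optimal: Car 63→Route 6 (92 km), Car 31→Route 7 (69 km), Car 44→Route 4 (144 km), Car 58→Route 3 (63 km) — total 92+69+144+63 = 368 km.
Next-best assignment: Car 31→Route 6, Car 63→Route 7, Car 44→Route 4, Car 58→Route 3 = 403 km.
Checked against all permutations: 368 km is optimal.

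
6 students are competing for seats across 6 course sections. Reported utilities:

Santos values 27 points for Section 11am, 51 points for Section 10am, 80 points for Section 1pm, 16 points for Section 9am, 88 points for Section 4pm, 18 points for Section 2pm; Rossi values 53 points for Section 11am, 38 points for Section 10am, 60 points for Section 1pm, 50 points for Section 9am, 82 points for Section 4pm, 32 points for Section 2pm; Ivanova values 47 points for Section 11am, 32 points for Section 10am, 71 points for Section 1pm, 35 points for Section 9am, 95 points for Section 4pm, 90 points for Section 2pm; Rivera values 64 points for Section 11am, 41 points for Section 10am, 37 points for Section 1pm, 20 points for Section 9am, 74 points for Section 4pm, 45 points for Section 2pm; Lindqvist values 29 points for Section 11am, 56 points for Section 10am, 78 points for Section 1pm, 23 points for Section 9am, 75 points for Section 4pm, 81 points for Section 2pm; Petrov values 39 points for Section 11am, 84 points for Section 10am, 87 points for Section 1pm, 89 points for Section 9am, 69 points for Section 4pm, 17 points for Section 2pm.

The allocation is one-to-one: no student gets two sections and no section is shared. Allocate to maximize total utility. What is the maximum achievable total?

This is a one-to-one assignment (maximum-weight bipartite matching).
Optimal: Santos→Section 1pm (80 points), Rossi→Section 4pm (82 points), Ivanova→Section 2pm (90 points), Rivera→Section 11am (64 points), Lindqvist→Section 10am (56 points), Petrov→Section 9am (89 points) — total 80+82+90+64+56+89 = 461 points.
Row-greedy (each student in turn takes its best remaining section) gives 447 points, worse by 14.
Next-best assignment: Santos→Section 10am, Rossi→Section 4pm, Ivanova→Section 2pm, Rivera→Section 11am, Lindqvist→Section 1pm, Petrov→Section 9am = 454 points.

Max total: 461 points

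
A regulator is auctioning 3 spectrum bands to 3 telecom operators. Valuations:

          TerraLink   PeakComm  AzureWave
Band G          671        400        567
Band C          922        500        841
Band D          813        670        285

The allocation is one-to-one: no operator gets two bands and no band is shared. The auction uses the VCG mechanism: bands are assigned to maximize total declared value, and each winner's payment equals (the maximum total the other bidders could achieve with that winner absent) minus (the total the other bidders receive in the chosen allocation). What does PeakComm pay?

PeakComm pays $142M.

Efficient allocation: TerraLink→Band G ($671M), PeakComm→Band D ($670M), AzureWave→Band C ($841M); total welfare W = $2182M.
PeakComm receives Band D at value $670M, so the others get W − 670 = $1512M.
Without PeakComm: best allocation of the remaining 2 bidders over all 3 bands is TerraLink→Band D ($813M), AzureWave→Band C ($841M), total $1654M.
VCG payment = (others' best without PeakComm) − (others' welfare with PeakComm) = 1654 − 1512 = $142M.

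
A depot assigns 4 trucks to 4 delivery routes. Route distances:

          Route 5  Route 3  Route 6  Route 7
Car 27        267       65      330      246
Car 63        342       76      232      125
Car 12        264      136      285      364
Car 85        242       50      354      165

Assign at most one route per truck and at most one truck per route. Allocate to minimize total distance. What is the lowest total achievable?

Minimum total: 717 km

Optimal: Car 27→Route 3 (65 km), Car 63→Route 7 (125 km), Car 12→Route 6 (285 km), Car 85→Route 5 (242 km) — total 65+125+285+242 = 717 km.
No other one-to-one assignment undercuts 717 km.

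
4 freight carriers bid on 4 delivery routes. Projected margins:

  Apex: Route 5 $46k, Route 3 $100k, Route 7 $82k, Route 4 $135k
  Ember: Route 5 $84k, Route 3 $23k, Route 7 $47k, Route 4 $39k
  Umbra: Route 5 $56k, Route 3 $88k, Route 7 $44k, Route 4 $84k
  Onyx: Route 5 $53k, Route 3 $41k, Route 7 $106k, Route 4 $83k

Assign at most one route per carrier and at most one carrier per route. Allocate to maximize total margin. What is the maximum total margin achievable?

Max total: $413k

Optimal: Apex→Route 4 ($135k), Ember→Route 5 ($84k), Umbra→Route 3 ($88k), Onyx→Route 7 ($106k) — total 135+84+88+106 = $413k.
Column-greedy (each route in turn goes to its best remaining carrier) gives $374k, worse by 39.
Next-best assignment: Apex→Route 3, Ember→Route 5, Umbra→Route 4, Onyx→Route 7 = $374k.
Swapping Umbra↔Ember (Umbra→Route 5 $56k, Ember→Route 3 $23k) loses 93.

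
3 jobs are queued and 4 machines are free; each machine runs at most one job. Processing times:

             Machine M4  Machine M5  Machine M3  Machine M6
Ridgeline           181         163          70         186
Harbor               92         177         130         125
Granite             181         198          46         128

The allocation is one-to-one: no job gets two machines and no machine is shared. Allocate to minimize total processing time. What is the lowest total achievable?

Min total: 290 min

This is a one-to-one assignment (minimum-cost bipartite matching).
Optimal: Ridgeline→Machine M3 (70 min), Harbor→Machine M4 (92 min), Granite→Machine M6 (128 min) — total 70+92+128 = 290 min.
Min-entry greedy (repeatedly take the single cheapest remaining cell) gives 301 min, worse by 11.
Swapping Ridgeline↔Granite (Ridgeline→Machine M6 186 min, Granite→Machine M3 46 min) adds 34.
Every other assignment is strictly worse.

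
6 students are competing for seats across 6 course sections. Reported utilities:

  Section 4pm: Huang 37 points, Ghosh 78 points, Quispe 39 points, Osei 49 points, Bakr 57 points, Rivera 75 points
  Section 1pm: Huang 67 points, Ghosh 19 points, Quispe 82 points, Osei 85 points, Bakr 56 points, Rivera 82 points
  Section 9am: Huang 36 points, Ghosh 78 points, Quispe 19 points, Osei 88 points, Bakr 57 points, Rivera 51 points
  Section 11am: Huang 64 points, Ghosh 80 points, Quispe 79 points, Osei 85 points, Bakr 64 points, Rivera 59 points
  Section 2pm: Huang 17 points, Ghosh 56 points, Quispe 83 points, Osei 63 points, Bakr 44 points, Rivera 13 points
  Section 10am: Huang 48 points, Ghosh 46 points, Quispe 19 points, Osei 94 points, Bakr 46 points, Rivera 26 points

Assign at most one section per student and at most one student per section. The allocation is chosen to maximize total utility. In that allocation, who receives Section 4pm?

Optimal: Huang→Section 1pm (67 points), Ghosh→Section 9am (78 points), Quispe→Section 2pm (83 points), Osei→Section 10am (94 points), Bakr→Section 11am (64 points), Rivera→Section 4pm (75 points) — total 67+78+83+94+64+75 = 461 points.
Column-greedy (each section in turn goes to its best remaining student) gives 342 points, worse by 119.
Rivera's own top section is Section 1pm (82 points), but forcing Rivera→Section 1pm and reassigning the rest optimally gives only 458 points — worse by 3.

Rivera receives Section 4pm.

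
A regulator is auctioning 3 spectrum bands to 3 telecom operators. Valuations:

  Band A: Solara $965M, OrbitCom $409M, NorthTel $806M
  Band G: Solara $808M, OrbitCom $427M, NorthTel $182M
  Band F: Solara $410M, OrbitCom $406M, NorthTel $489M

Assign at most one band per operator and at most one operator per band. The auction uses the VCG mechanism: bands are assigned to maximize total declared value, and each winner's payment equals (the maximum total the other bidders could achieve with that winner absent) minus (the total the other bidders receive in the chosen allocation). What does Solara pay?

Solara pays $21M.

Efficient allocation: Solara→Band G ($808M), OrbitCom→Band F ($406M), NorthTel→Band A ($806M); total welfare W = $2020M.
Solara receives Band G at value $808M, so the others get W − 808 = $1212M.
Without Solara: best allocation of the remaining 2 bidders over all 3 bands is OrbitCom→Band G ($427M), NorthTel→Band A ($806M), total $1233M.
VCG payment = (others' best without Solara) − (others' welfare with Solara) = 1233 − 1212 = $21M.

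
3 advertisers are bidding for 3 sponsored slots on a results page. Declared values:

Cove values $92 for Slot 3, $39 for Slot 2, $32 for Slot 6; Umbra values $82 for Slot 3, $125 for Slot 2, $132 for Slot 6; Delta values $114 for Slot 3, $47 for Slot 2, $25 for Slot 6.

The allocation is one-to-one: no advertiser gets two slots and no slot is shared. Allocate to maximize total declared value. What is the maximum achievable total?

Optimal: Cove→Slot 2 ($39), Umbra→Slot 6 ($132), Delta→Slot 3 ($114) — total 39+132+114 = $285.
Next-best assignment: Cove→Slot 3, Umbra→Slot 6, Delta→Slot 2 = $271.
Checked against all permutations: $285 is optimal.

Max total: $285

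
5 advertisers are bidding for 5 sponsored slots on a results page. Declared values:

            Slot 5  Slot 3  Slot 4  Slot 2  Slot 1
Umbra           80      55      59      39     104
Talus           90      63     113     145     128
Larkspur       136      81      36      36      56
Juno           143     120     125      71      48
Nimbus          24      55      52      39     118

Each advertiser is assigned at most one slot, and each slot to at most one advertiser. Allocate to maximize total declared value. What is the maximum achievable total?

Optimal: Umbra→Slot 3 ($55), Talus→Slot 2 ($145), Larkspur→Slot 5 ($136), Juno→Slot 4 ($125), Nimbus→Slot 1 ($118) — total 55+145+136+125+118 = $579.

Maximum total: $579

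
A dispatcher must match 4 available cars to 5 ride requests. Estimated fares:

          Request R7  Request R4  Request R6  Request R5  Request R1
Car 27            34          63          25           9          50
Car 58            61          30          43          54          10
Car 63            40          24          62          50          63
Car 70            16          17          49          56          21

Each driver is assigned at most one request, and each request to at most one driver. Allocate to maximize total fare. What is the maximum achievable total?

Maximum total: $243

This is the linear assignment problem.
Optimal: Car 27→Request R4 ($63), Car 58→Request R7 ($61), Car 63→Request R1 ($63), Car 70→Request R5 ($56) — total 63+61+63+56 = $243.
Column-greedy (each request in turn goes to its best remaining driver) gives $242, worse by 1.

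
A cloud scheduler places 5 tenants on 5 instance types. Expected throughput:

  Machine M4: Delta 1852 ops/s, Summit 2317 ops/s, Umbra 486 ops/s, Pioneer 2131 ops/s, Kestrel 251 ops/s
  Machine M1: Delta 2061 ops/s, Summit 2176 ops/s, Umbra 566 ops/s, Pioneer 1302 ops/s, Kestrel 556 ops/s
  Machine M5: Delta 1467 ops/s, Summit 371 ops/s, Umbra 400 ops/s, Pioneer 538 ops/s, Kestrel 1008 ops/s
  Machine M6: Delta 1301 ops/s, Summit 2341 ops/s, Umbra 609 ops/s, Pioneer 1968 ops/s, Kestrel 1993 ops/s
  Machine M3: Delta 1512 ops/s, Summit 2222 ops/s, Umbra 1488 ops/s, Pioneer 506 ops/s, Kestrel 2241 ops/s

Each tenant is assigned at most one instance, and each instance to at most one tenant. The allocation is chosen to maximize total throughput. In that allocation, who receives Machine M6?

Optimal: Delta→Machine M5 (1467 ops/s), Summit→Machine M1 (2176 ops/s), Umbra→Machine M3 (1488 ops/s), Pioneer→Machine M4 (2131 ops/s), Kestrel→Machine M6 (1993 ops/s) — total 1467+2176+1488+2131+1993 = 9255 ops/s.
Swapping Delta↔Summit (Delta→Machine M1 2061 ops/s, Summit→Machine M5 371 ops/s) loses 1211.
Kestrel's own top instance is Machine M3 (2241 ops/s), but forcing Kestrel→Machine M3 and reassigning the rest optimally gives only 9174 ops/s — worse by 81.

Kestrel receives Machine M6.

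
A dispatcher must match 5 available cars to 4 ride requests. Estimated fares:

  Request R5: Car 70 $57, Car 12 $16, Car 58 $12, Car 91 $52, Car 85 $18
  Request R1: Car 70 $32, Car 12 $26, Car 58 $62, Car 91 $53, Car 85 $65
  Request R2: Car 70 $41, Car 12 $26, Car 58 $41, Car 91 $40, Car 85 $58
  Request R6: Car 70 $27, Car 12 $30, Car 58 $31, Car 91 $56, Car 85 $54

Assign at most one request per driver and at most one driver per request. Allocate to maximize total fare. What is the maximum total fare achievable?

Max total: $233

Optimal: Car 70→Request R5 ($57), Car 58→Request R1 ($62), Car 85→Request R2 ($58), Car 91→Request R6 ($56) — total 57+62+58+56 = $233.
Row-greedy (each driver in turn takes its best remaining request) gives $189, worse by 44.
Next-best assignment: Car 70→Request R5, Car 85→Request R1, Car 58→Request R2, Car 91→Request R6 = $219.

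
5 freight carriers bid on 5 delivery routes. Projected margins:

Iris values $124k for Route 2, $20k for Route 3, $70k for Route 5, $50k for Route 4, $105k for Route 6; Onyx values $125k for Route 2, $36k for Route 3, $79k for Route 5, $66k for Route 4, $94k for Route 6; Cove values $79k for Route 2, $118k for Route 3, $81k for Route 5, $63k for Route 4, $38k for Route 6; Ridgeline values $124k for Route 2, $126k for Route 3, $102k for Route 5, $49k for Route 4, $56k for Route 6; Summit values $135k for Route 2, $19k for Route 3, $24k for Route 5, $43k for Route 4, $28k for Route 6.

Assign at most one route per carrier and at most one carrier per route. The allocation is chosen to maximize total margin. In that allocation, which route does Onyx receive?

Optimal: Iris→Route 6 ($105k), Onyx→Route 4 ($66k), Cove→Route 3 ($118k), Ridgeline→Route 5 ($102k), Summit→Route 2 ($135k) — total 105+66+118+102+135 = $526k.
Column-greedy (each route in turn goes to its best remaining carrier) gives $513k, worse by 13.
Next-best assignment: Iris→Route 6, Onyx→Route 4, Cove→Route 5, Ridgeline→Route 3, Summit→Route 2 = $513k.
No other one-to-one assignment exceeds $526k.
Onyx's own top route is Route 2 ($125k), but forcing Onyx→Route 2 and reassigning the rest optimally gives only $493k — worse by 33.

Onyx receives Route 4.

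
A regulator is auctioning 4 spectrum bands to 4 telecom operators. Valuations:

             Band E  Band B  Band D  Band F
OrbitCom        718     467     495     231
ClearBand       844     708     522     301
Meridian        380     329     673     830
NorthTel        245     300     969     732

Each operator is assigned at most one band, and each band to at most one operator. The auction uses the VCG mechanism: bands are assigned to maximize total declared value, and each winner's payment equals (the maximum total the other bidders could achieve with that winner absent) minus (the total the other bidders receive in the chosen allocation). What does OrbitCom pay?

OrbitCom pays $136M.

Efficient allocation: OrbitCom→Band E ($718M), ClearBand→Band B ($708M), Meridian→Band F ($830M), NorthTel→Band D ($969M); total welfare W = $3225M.
OrbitCom receives Band E at value $718M, so the others get W − 718 = $2507M.
Without OrbitCom: best allocation of the remaining 3 bidders over all 4 bands is ClearBand→Band E ($844M), Meridian→Band F ($830M), NorthTel→Band D ($969M), total $2643M.
VCG payment = (others' best without OrbitCom) − (others' welfare with OrbitCom) = 2643 − 2507 = $136M.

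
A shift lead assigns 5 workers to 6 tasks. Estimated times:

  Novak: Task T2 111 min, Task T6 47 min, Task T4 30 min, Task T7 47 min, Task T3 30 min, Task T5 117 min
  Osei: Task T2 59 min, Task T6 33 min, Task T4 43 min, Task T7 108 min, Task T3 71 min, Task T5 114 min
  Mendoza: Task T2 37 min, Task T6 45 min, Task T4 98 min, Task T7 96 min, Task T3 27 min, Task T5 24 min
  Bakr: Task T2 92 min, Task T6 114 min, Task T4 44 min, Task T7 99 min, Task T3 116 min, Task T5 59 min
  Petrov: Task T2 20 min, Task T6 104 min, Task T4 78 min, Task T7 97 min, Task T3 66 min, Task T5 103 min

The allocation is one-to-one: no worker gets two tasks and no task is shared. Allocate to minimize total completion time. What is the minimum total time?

Minimum total: 151 min

This is a one-to-one assignment (minimum-cost bipartite matching).
Optimal: Novak→Task T3 (30 min), Osei→Task T6 (33 min), Mendoza→Task T5 (24 min), Bakr→Task T4 (44 min), Petrov→Task T2 (20 min) — total 30+33+24+44+20 = 151 min.
Swapping Mendoza↔Bakr (Mendoza→Task T4 98 min, Bakr→Task T5 59 min) adds 89.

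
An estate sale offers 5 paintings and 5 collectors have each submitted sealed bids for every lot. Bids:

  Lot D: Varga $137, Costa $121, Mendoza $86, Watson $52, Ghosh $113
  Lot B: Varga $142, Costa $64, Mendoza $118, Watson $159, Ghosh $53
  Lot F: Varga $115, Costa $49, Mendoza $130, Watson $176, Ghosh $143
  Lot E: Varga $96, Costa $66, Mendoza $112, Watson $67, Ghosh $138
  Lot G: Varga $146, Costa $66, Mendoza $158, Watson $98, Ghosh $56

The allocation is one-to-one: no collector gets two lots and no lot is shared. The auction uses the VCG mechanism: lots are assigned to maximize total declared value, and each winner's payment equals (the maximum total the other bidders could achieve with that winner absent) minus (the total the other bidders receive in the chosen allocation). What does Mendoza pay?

Efficient allocation: Varga→Lot B ($142), Costa→Lot D ($121), Mendoza→Lot G ($158), Watson→Lot F ($176), Ghosh→Lot E ($138); total welfare W = $735.
Mendoza receives Lot G at value $158, so the others get W − 158 = $577.
Without Mendoza: best allocation of the remaining 4 bidders over all 5 lots is Varga→Lot G ($146), Costa→Lot D ($121), Watson→Lot F ($176), Ghosh→Lot E ($138), total $581.
VCG payment = (others' best without Mendoza) − (others' welfare with Mendoza) = 581 − 577 = $4.

Mendoza pays $4.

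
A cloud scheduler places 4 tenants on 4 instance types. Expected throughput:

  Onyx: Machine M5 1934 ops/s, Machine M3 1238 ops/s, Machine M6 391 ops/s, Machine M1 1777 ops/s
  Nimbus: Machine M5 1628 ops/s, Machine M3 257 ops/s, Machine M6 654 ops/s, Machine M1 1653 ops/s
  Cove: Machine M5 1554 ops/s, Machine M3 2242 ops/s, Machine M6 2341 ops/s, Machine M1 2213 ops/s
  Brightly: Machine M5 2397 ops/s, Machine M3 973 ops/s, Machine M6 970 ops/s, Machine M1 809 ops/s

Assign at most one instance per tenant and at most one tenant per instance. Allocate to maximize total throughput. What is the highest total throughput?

Max total: 7629 ops/s

This is a one-to-one assignment (maximum-weight bipartite matching).
Optimal: Onyx→Machine M3 (1238 ops/s), Nimbus→Machine M1 (1653 ops/s), Cove→Machine M6 (2341 ops/s), Brightly→Machine M5 (2397 ops/s) — total 1238+1653+2341+2397 = 7629 ops/s.
Next-best assignment: Onyx→Machine M1, Nimbus→Machine M6, Cove→Machine M3, Brightly→Machine M5 = 7070 ops/s.
Swapping Cove↔Brightly (Cove→Machine M5 1554 ops/s, Brightly→Machine M6 970 ops/s) loses 2214.
No other one-to-one assignment exceeds 7629 ops/s.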